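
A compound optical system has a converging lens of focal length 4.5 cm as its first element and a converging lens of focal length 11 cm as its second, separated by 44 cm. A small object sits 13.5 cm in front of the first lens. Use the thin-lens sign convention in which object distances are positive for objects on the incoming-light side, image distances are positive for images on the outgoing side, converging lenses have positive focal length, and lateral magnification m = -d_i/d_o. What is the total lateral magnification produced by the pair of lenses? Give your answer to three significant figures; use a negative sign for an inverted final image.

0.210

Applying the thin-lens equation to the first lens, 1/4.5 = 1/13.5 + 1/d_i1, which gives d_i1 = 6.750 cm.
Its lateral magnification is m_1 = -d_i1/d_o1 = -(6.750)/13.5 = -0.5000.
That image sits 37.250 cm in front of the second lens, so d_o2 = 37.250 cm.
Applying the thin-lens equation again with f_2 = 11 cm and d_o2 = 37.250 cm gives d_i2 = 15.610 cm.
m_2 = -(15.610)/(37.250) = -0.4190.
Total m = m_1 x m_2 = (-0.5000)(-0.4190) = 0.2095.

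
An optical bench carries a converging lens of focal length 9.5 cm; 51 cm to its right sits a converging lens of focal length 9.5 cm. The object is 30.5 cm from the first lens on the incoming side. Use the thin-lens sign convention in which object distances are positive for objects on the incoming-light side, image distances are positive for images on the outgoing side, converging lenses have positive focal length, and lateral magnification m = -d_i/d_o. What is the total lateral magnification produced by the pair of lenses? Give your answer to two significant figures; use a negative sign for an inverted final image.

Lens 1: 1/d_i1 = 1/f_1 - 1/d_o1 = 1/9.5 - 1/30.5 = 0.07248 cm^-1, so d_i1 = 13.798 cm.
m_1 = -(13.798)/30.5 = -0.4524.
The intermediate image is 13.798 cm to the right of lens 1, so d_o2 = L - d_i1 = 51 - 13.798 = 37.202 cm.
Lens 2: 1/d_i2 = 1/f_2 - 1/d_o2 = 1/9.5 - 1/(37.202) = 0.07838 cm^-1, so d_i2 = 12.758 cm.
m_2 = -(12.758)/(37.202) = -0.3429.
Overall magnification: m = m_1 m_2 = 0.1551.

0.16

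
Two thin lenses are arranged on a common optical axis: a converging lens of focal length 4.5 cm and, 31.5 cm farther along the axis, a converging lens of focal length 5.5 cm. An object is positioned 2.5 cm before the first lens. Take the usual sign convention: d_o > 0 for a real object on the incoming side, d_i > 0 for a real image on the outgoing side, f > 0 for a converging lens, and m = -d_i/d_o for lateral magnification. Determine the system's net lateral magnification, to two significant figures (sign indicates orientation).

-0.39

First lens: d_i1 = 1/(1/4.5 - 1/2.5) = -5.625 cm.
m_1 = -(-5.625)/2.5 = 2.2500.
With d_i1 < 0 the first image is virtual and lies on the object side; the object distance for lens 2 is d_o2 = 31.5 - (-5.625) = 37.125 cm.
Second lens: d_i2 = 1/(1/5.5 - 1/(37.125)) = 6.457 cm.
m_2 = -(6.457)/(37.125) = -0.1739.
Total m = m_1 x m_2 = (2.2500)(-0.1739) = -0.3913.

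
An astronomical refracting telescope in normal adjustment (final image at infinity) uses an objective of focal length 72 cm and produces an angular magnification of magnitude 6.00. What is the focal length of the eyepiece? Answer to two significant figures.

|M| = f_obj/f_eye, so f_eye = f_obj/|M| = 72/6.0 = 12.000 cm.

12 cm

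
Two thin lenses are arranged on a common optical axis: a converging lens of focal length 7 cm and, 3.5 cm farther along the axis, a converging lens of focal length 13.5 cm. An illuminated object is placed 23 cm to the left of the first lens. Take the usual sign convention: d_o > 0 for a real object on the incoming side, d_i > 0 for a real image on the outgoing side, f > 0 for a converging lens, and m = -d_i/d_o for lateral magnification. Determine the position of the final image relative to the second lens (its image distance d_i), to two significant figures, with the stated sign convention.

4.4 cm

First lens: d_i1 = 1/(1/7 - 1/23) = 10.062 cm.
Since 10.062 cm > 3.5 cm, the first image lies past the second lens and serves as a virtual object: d_o2 = L - d_i1 = -6.562 cm.
Second lens: d_i2 = 1/(1/13.5 - 1/(-6.562)) = 4.416 cm.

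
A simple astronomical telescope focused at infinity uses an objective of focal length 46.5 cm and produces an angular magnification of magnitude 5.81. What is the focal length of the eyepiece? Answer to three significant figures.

8.00 cm

|M| = f_obj/f_eye, so f_eye = f_obj/|M| = 46.5/5.81 = 8.003 cm.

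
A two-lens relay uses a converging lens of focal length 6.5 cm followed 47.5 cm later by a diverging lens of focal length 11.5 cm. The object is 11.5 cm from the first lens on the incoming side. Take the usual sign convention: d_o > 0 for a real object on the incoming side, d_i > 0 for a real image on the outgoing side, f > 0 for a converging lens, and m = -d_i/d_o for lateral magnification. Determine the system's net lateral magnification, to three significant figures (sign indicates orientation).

-0.339

Lens 1: 1/d_i1 = 1/f_1 - 1/d_o1 = 1/6.5 - 1/11.5 = 0.06689 cm^-1, so d_i1 = 14.950 cm.
m_1 = -(14.950)/11.5 = -1.3000.
That image sits 32.550 cm in front of the second lens, so d_o2 = 32.550 cm.
Lens 2: 1/d_i2 = 1/f_2 - 1/d_o2 = 1/(-11.5) - 1/(32.550) = -0.11768 cm^-1, so d_i2 = -8.498 cm.
m_2 = -(-8.498)/(32.550) = 0.2611.
Total m = m_1 x m_2 = (-1.3000)(0.2611) = -0.3394.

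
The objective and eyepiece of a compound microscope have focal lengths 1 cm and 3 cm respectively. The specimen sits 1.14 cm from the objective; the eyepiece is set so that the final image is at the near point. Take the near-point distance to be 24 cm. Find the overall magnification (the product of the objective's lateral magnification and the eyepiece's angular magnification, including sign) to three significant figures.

-64.3

Objective: 1/d_i = 1/f_obj - 1/d_o = 1/1 - 1/1.14 = 0.12281 cm^-1, so d_i = 8.143 cm.
m_obj = -d_i/d_o = -8.143/1.14 = -7.143.
Eyepiece angular magnification (image at near point): M_eye = 1 + D/f_e = 1 + 24/3 = 9.000.
Overall M = m_obj x M_eye = (-7.143)(9.000) = -64.29.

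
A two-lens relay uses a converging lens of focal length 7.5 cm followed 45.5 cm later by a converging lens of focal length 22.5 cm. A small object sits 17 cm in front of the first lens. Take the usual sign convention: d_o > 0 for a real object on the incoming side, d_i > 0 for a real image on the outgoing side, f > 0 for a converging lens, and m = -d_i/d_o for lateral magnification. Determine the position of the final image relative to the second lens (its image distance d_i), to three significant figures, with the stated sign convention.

75.4 cm

Applying the thin-lens equation to the first lens, 1/7.5 = 1/17 + 1/d_i1, which gives d_i1 = 13.421 cm.
That image sits 32.079 cm in front of the second lens, so d_o2 = 32.079 cm.
Applying the thin-lens equation again with f_2 = 22.5 cm and d_o2 = 32.079 cm gives d_i2 = 75.350 cm.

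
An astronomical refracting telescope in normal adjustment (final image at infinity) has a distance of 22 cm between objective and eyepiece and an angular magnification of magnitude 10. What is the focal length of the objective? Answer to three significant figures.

In normal adjustment the tube length equals f_obj + f_eye and |M| = f_obj/f_eye.
So f_obj = 10 f_eye and 10 f_eye + f_eye = 22 cm, giving f_eye = 22/11 = 2.000 cm and f_obj = 20.000 cm.

20.0 cm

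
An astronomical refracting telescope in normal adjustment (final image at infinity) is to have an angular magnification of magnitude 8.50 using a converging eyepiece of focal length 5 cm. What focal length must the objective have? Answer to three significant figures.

42.5 cm

|M| = f_obj/|f_eye|, so f_obj = |M| x |f_eye| = 8.5 x 5 = 42.500 cm.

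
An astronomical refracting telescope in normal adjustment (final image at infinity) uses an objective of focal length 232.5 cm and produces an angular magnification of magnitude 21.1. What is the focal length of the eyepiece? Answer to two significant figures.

|M| = f_obj/f_eye, so f_eye = f_obj/|M| = 232.5/21.1 = 11.019 cm.

11 cm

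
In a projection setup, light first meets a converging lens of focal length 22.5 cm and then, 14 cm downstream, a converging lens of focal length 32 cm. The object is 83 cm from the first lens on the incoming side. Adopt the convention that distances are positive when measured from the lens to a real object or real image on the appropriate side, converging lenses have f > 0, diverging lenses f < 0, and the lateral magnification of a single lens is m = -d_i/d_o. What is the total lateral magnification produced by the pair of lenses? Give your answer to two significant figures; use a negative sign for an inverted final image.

First lens: d_i1 = 1/(1/22.5 - 1/83) = 30.868 cm.
m_1 = -(30.868)/83 = -0.3719.
Since 30.868 cm > 14 cm, the first image lies past the second lens and serves as a virtual object: d_o2 = L - d_i1 = -16.868 cm.
Second lens: d_i2 = 1/(1/32 - 1/(-16.868)) = 11.045 cm.
m_2 = -(11.045)/(-16.868) = 0.6548.
Total m = m_1 x m_2 = (-0.3719)(0.6548) = -0.2435.

-0.24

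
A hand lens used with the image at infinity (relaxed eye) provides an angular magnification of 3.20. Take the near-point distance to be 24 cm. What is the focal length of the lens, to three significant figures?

For the image at infinity, M = D/f.
f = D/M = 24/3.2 = 7.500 cm.

7.50 cm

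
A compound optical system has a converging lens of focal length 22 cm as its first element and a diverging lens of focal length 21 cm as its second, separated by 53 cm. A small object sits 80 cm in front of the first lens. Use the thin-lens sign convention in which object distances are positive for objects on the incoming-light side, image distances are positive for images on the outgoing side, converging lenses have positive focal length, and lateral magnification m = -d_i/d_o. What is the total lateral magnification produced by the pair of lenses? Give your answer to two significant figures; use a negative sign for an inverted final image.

Lens 1: 1/d_i1 = 1/f_1 - 1/d_o1 = 1/22 - 1/80 = 0.03295 cm^-1, so d_i1 = 30.345 cm.
m_1 = -(30.345)/80 = -0.3793.
Object distance for lens 2: d_o2 = 53 - 30.345 = 22.655 cm.
Lens 2: 1/d_i2 = 1/f_2 - 1/d_o2 = 1/(-21) - 1/(22.655) = -0.09176 cm^-1, so d_i2 = -10.898 cm.
m_2 = -(-10.898)/(22.655) = 0.4810.
Overall magnification: m = m_1 m_2 = -0.1825.

-0.18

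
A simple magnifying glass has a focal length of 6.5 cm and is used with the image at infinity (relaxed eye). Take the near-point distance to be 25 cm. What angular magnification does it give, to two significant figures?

3.8

M = D/f = 25/6.5 = 3.846.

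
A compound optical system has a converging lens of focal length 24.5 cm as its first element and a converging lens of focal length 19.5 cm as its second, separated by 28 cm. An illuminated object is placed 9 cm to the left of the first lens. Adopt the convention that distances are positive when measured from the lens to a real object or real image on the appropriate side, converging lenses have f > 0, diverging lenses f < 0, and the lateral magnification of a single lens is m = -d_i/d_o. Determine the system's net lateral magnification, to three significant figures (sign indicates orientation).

-1.36

Lens 1: 1/d_i1 = 1/f_1 - 1/d_o1 = 1/24.5 - 1/9 = -0.07029 cm^-1, so d_i1 = -14.226 cm.
m_1 = -(-14.226)/9 = 1.5806.
The intermediate image is virtual, 14.226 cm to the left of lens 1, so d_o2 = L - d_i1 = 28 - (-14.226) = 42.226 cm.
Lens 2: 1/d_i2 = 1/f_2 - 1/d_o2 = 1/19.5 - 1/(42.226) = 0.02760 cm^-1, so d_i2 = 36.232 cm.
m_2 = -(36.232)/(42.226) = -0.8581.
The system's lateral magnification is m_1 m_2 = (1.5806)(-0.8581) = -1.3563.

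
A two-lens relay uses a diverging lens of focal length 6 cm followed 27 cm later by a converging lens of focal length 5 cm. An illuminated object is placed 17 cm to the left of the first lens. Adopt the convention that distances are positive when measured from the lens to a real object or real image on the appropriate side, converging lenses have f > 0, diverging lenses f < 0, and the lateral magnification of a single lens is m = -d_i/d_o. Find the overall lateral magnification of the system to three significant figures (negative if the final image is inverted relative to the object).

-0.0493

Applying the thin-lens equation to the first lens, 1/(-6) = 1/17 + 1/d_i1, which gives d_i1 = -4.435 cm.
Its lateral magnification is m_1 = -d_i1/d_o1 = -(-4.435)/17 = 0.2609.
With d_i1 < 0 the first image is virtual and lies on the object side; the object distance for lens 2 is d_o2 = 27 - (-4.435) = 31.435 cm.
Applying the thin-lens equation again with f_2 = 5 cm and d_o2 = 31.435 cm gives d_i2 = 5.946 cm.
m_2 = -(5.946)/(31.435) = -0.1891.
Overall magnification: m = m_1 m_2 = -0.0493.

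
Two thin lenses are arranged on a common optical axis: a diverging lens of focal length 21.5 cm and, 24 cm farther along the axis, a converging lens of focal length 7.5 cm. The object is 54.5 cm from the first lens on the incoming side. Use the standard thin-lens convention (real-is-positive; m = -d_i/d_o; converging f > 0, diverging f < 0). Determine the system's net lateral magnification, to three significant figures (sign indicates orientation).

Lens 1: 1/d_i1 = 1/f_1 - 1/d_o1 = 1/(-21.5) - 1/54.5 = -0.06486 cm^-1, so d_i1 = -15.418 cm.
m_1 = -(-15.418)/54.5 = 0.2829.
With d_i1 < 0 the first image is virtual and lies on the object side; the object distance for lens 2 is d_o2 = 24 - (-15.418) = 39.418 cm.
Lens 2: 1/d_i2 = 1/f_2 - 1/d_o2 = 1/7.5 - 1/(39.418) = 0.10796 cm^-1, so d_i2 = 9.262 cm.
m_2 = -(9.262)/(39.418) = -0.2350.
Total m = m_1 x m_2 = (0.2829)(-0.2350) = -0.0665.

-0.0665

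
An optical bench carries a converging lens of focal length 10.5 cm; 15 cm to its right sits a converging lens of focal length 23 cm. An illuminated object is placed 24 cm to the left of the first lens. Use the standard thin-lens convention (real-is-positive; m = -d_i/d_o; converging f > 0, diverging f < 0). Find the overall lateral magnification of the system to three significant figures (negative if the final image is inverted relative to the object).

-0.671

First lens: d_i1 = 1/(1/10.5 - 1/24) = 18.667 cm.
m_1 = -(18.667)/24 = -0.7778.
This image would form 18.667 cm past lens 1, i.e. 3.667 cm beyond lens 2, so it is a virtual object for lens 2: d_o2 = 15 - 18.667 = -3.667 cm.
Second lens: d_i2 = 1/(1/23 - 1/(-3.667)) = 3.163 cm.
m_2 = -(3.163)/(-3.667) = 0.8625.
Overall magnification: m = m_1 m_2 = -0.6708.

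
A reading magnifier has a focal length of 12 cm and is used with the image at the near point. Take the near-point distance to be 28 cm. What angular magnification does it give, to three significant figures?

3.33

M = 1 + D/f = 1 + 28/12 = 3.333.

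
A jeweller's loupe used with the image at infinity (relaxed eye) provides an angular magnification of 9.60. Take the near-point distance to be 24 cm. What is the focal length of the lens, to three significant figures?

For the image at infinity, M = D/f.
f = D/M = 24/9.6 = 2.500 cm.

2.50 cm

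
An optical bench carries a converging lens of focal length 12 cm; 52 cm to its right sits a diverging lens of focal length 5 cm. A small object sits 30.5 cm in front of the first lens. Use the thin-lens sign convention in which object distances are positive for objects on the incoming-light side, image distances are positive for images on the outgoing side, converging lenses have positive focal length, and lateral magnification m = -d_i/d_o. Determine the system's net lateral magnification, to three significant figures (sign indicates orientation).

Lens 1: 1/d_i1 = 1/f_1 - 1/d_o1 = 1/12 - 1/30.5 = 0.05055 cm^-1, so d_i1 = 19.784 cm.
m_1 = -(19.784)/30.5 = -0.6486.
That image sits 32.216 cm in front of the second lens, so d_o2 = 32.216 cm.
Lens 2: 1/d_i2 = 1/f_2 - 1/d_o2 = 1/(-5) - 1/(32.216) = -0.23104 cm^-1, so d_i2 = -4.328 cm.
m_2 = -(-4.328)/(32.216) = 0.1344.
Total m = m_1 x m_2 = (-0.6486)(0.1344) = -0.0871.

-0.0871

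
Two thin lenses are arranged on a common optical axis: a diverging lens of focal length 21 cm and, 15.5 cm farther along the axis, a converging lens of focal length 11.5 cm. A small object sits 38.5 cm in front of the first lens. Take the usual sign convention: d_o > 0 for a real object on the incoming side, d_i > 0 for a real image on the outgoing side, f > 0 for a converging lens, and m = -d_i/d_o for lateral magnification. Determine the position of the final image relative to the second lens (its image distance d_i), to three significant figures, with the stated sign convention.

19.0 cm

Applying the thin-lens equation to the first lens, 1/(-21) = 1/38.5 + 1/d_i1, which gives d_i1 = -13.588 cm.
With d_i1 < 0 the first image is virtual and lies on the object side; the object distance for lens 2 is d_o2 = 15.5 - (-13.588) = 29.088 cm.
Applying the thin-lens equation again with f_2 = 11.5 cm and d_o2 = 29.088 cm gives d_i2 = 19.019 cm.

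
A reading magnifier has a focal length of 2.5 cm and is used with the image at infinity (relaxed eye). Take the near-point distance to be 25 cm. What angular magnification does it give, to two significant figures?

M = D/f = 25/2.5 = 10.000.

10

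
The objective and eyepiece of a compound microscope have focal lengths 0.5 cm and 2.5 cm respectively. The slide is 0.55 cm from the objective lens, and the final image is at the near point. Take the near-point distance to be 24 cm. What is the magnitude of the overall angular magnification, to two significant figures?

110

Objective: 1/d_i = 1/f_obj - 1/d_o = 1/0.5 - 1/0.55 = 0.18182 cm^-1, so d_i = 5.500 cm.
m_obj = -d_i/d_o = -5.500/0.55 = -10.000.
Eyepiece angular magnification (image at near point): M_eye = 1 + D/f_e = 1 + 24/2.5 = 10.600.
Overall M = m_obj x M_eye = (-10.000)(10.600) = -106.00.
|M| = 106.00.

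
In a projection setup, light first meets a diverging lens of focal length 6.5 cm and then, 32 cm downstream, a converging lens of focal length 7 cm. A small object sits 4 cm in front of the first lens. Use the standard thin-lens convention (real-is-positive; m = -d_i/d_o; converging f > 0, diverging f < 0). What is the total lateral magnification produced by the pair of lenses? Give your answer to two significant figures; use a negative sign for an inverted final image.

-0.16

Lens 1: 1/d_i1 = 1/f_1 - 1/d_o1 = 1/(-6.5) - 1/4 = -0.40385 cm^-1, so d_i1 = -2.476 cm.
m_1 = -(-2.476)/4 = 0.6190.
The intermediate image is virtual, 2.476 cm to the left of lens 1, so d_o2 = L - d_i1 = 32 - (-2.476) = 34.476 cm.
Lens 2: 1/d_i2 = 1/f_2 - 1/d_o2 = 1/7 - 1/(34.476) = 0.11385 cm^-1, so d_i2 = 8.783 cm.
m_2 = -(8.783)/(34.476) = -0.2548.
Overall magnification: m = m_1 m_2 = -0.1577.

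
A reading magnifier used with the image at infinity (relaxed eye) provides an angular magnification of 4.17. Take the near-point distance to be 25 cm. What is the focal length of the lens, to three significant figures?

For the image at infinity, M = D/f.
f = D/M = 25/4.17 = 5.995 cm.

6.00 cm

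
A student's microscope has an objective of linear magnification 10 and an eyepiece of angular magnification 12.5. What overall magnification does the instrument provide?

125

The overall magnification of a compound microscope is the product of the objective and eyepiece magnifications:
M = M_obj x M_eye = 10 x 12.5 = 125.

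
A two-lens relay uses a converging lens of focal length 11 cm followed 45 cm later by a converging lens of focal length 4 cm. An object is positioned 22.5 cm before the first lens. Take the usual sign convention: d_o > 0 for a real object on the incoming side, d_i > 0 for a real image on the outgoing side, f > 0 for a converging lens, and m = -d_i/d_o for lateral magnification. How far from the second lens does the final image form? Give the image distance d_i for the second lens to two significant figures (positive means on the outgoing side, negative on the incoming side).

4.8 cm

Applying the thin-lens equation to the first lens, 1/11 = 1/22.5 + 1/d_i1, which gives d_i1 = 21.522 cm.
That image sits 23.478 cm in front of the second lens, so d_o2 = 23.478 cm.
Applying the thin-lens equation again with f_2 = 4 cm and d_o2 = 23.478 cm gives d_i2 = 4.821 cm.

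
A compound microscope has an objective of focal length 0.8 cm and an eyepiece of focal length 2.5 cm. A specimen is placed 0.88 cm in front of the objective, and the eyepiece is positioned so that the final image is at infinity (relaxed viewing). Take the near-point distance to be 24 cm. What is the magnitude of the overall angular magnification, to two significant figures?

Objective: 1/d_i = 1/f_obj - 1/d_o = 1/0.8 - 1/0.88 = 0.11364 cm^-1, so d_i = 8.800 cm.
m_obj = -d_i/d_o = -8.800/0.88 = -10.000.
Eyepiece angular magnification (image at infinity): M_eye = D/f_e = 24/2.5 = 9.600.
Overall M = m_obj x M_eye = (-10.000)(9.600) = -96.00.
|M| = 96.00.

96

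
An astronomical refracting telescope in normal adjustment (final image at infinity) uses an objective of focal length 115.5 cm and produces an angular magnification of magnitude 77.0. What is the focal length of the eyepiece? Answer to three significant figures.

|M| = f_obj/f_eye, so f_eye = f_obj/|M| = 115.5/77.0 = 1.500 cm.

1.50 cm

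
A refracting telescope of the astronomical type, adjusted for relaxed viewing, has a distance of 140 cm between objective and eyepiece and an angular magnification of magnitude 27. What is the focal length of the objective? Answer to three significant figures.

In normal adjustment the tube length equals f_obj + f_eye and |M| = f_obj/f_eye.
So f_obj = 27 f_eye and 27 f_eye + f_eye = 140 cm, giving f_eye = 140/28 = 5.000 cm and f_obj = 135.000 cm.

135 cm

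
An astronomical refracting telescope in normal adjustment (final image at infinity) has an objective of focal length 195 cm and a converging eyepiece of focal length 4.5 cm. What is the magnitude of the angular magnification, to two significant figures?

43

|M| = f_obj/|f_eye| = 195/4.5 = 43.333.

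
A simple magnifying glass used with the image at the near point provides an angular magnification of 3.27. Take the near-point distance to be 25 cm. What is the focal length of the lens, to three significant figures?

For the image at the near point, M = 1 + D/f.
f = D/(M - 1) = 25/(3.27 - 1) = 11.013 cm.

11.0 cm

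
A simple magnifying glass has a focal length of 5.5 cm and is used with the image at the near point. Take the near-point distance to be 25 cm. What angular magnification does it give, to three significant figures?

M = 1 + D/f = 1 + 25/5.5 = 5.545.

5.55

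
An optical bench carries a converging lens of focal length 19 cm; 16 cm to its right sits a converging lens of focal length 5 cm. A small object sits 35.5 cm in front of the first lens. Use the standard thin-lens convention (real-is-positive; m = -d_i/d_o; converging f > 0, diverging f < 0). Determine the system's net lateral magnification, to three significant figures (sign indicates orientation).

-0.193

Applying the thin-lens equation to the first lens, 1/19 = 1/35.5 + 1/d_i1, which gives d_i1 = 40.879 cm.
Its lateral magnification is m_1 = -d_i1/d_o1 = -(40.879)/35.5 = -1.1515.
Since 40.879 cm > 16 cm, the first image lies past the second lens and serves as a virtual object: d_o2 = L - d_i1 = -24.879 cm.
Applying the thin-lens equation again with f_2 = 5 cm and d_o2 = -24.879 cm gives d_i2 = 4.163 cm.
m_2 = -(4.163)/(-24.879) = 0.1673.
The system's lateral magnification is m_1 m_2 = (-1.1515)(0.1673) = -0.1927.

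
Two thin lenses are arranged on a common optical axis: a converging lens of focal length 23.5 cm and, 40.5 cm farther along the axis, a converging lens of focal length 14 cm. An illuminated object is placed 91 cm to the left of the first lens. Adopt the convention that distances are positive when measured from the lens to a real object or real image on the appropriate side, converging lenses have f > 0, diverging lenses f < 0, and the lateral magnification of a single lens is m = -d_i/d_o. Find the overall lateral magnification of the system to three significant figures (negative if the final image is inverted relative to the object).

Lens 1: 1/d_i1 = 1/f_1 - 1/d_o1 = 1/23.5 - 1/91 = 0.03156 cm^-1, so d_i1 = 31.681 cm.
m_1 = -(31.681)/91 = -0.3481.
That image sits 8.819 cm in front of the second lens, so d_o2 = 8.819 cm.
Lens 2: 1/d_i2 = 1/f_2 - 1/d_o2 = 1/14 - 1/(8.819) = -0.04197 cm^-1, so d_i2 = -23.827 cm.
m_2 = -(-23.827)/(8.819) = 2.7019.
Overall magnification: m = m_1 m_2 = -0.9407.

-0.941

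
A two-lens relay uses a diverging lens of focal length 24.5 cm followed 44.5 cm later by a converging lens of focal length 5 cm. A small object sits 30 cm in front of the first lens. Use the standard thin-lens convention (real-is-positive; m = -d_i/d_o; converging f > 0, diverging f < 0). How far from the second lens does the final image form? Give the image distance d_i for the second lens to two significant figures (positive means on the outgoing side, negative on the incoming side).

Applying the thin-lens equation to the first lens, 1/(-24.5) = 1/30 + 1/d_i1, which gives d_i1 = -13.486 cm.
The intermediate image is virtual, 13.486 cm to the left of lens 1, so d_o2 = L - d_i1 = 44.5 - (-13.486) = 57.986 cm.
Applying the thin-lens equation again with f_2 = 5 cm and d_o2 = 57.986 cm gives d_i2 = 5.472 cm.

5.5 cm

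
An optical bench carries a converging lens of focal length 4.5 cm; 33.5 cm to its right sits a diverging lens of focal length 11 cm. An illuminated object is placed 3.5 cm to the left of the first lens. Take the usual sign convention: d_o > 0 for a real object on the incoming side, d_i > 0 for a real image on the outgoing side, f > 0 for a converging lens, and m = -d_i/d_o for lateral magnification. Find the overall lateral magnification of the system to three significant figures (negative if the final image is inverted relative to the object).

First lens: d_i1 = 1/(1/4.5 - 1/3.5) = -15.750 cm.
m_1 = -(-15.750)/3.5 = 4.5000.
With d_i1 < 0 the first image is virtual and lies on the object side; the object distance for lens 2 is d_o2 = 33.5 - (-15.750) = 49.250 cm.
Second lens: d_i2 = 1/(1/(-11) - 1/(49.250)) = -8.992 cm.
m_2 = -(-8.992)/(49.250) = 0.1826.
Overall magnification: m = m_1 m_2 = 0.8216.

0.822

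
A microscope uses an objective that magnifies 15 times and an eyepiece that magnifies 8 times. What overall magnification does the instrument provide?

120

The overall magnification of a compound microscope is the product of the objective and eyepiece magnifications:
M = M_obj x M_eye = 15 x 8 = 120.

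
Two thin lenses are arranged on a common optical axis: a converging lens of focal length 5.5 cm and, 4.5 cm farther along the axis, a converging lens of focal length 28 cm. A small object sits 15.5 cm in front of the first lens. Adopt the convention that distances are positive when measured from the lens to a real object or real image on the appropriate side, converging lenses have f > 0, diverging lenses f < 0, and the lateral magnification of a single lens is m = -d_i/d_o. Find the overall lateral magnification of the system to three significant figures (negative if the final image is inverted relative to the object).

Lens 1: 1/d_i1 = 1/f_1 - 1/d_o1 = 1/5.5 - 1/15.5 = 0.11730 cm^-1, so d_i1 = 8.525 cm.
m_1 = -(8.525)/15.5 = -0.5500.
Since 8.525 cm > 4.5 cm, the first image lies past the second lens and serves as a virtual object: d_o2 = L - d_i1 = -4.025 cm.
Lens 2: 1/d_i2 = 1/f_2 - 1/d_o2 = 1/28 - 1/(-4.025) = 0.28416 cm^-1, so d_i2 = 3.519 cm.
m_2 = -(3.519)/(-4.025) = 0.8743.
The system's lateral magnification is m_1 m_2 = (-0.5500)(0.8743) = -0.4809.

-0.481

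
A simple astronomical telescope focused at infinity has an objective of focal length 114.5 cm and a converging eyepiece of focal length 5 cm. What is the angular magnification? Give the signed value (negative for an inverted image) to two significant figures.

-23

M = -f_obj/f_eye = -114.5/(5) = -22.900.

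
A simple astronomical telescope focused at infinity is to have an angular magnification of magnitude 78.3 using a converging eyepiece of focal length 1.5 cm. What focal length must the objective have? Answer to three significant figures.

117 cm

|M| = f_obj/|f_eye|, so f_obj = |M| x |f_eye| = 78.3 x 1.5 = 117.450 cm.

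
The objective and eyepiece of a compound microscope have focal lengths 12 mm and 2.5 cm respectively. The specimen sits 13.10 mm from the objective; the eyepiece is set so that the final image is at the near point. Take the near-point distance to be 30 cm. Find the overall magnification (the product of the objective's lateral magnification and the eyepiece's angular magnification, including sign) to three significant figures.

Convert to cm: f_obj = 12 mm = 1.2 cm; d_o = 13.10 mm = 1.31 cm.
Objective: 1/d_i = 1/f_obj - 1/d_o = 1/1.2 - 1/1.31 = 0.06997 cm^-1, so d_i = 14.291 cm.
m_obj = -d_i/d_o = -14.291/1.31 = -10.909.
Eyepiece angular magnification (image at near point): M_eye = 1 + D/f_e = 1 + 30/2.5 = 13.000.
Overall M = m_obj x M_eye = (-10.909)(13.000) = -141.82.

-142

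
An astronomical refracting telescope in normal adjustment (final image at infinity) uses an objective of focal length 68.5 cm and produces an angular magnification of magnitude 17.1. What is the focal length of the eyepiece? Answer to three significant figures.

|M| = f_obj/f_eye, so f_eye = f_obj/|M| = 68.5/17.1 = 4.006 cm.

4.01 cm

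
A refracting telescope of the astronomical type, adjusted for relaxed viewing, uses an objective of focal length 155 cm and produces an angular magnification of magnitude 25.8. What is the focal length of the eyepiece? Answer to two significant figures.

6.0 cm

|M| = f_obj/f_eye, so f_eye = f_obj/|M| = 155/25.8 = 6.008 cm.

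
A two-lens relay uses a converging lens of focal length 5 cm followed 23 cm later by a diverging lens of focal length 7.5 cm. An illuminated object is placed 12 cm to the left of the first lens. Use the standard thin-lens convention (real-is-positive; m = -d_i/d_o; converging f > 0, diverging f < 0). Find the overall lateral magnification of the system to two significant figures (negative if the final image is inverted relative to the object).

-0.24

Lens 1: 1/d_i1 = 1/f_1 - 1/d_o1 = 1/5 - 1/12 = 0.11667 cm^-1, so d_i1 = 8.571 cm.
m_1 = -(8.571)/12 = -0.7143.
Object distance for lens 2: d_o2 = 23 - 8.571 = 14.429 cm.
Lens 2: 1/d_i2 = 1/f_2 - 1/d_o2 = 1/(-7.5) - 1/(14.429) = -0.20264 cm^-1, so d_i2 = -4.935 cm.
m_2 = -(-4.935)/(14.429) = 0.3420.
The system's lateral magnification is m_1 m_2 = (-0.7143)(0.3420) = -0.2443.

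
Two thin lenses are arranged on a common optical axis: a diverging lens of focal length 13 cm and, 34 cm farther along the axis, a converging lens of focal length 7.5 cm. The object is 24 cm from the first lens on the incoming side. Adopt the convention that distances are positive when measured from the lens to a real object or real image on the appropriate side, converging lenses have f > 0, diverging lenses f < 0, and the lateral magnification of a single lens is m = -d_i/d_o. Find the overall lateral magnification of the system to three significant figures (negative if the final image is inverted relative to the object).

Lens 1: 1/d_i1 = 1/f_1 - 1/d_o1 = 1/(-13) - 1/24 = -0.11859 cm^-1, so d_i1 = -8.432 cm.
m_1 = -(-8.432)/24 = 0.3514.
The intermediate image is virtual, 8.432 cm to the left of lens 1, so d_o2 = L - d_i1 = 34 - (-8.432) = 42.432 cm.
Lens 2: 1/d_i2 = 1/f_2 - 1/d_o2 = 1/7.5 - 1/(42.432) = 0.10977 cm^-1, so d_i2 = 9.110 cm.
m_2 = -(9.110)/(42.432) = -0.2147.
Overall magnification: m = m_1 m_2 = -0.0754.

-0.0754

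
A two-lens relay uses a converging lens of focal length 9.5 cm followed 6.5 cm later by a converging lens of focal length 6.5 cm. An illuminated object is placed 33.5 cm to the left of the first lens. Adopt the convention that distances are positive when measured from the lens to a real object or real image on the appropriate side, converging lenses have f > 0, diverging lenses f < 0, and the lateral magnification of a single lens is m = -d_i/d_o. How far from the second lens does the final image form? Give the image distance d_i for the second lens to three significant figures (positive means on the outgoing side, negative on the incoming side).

3.31 cm

Lens 1: 1/d_i1 = 1/f_1 - 1/d_o1 = 1/9.5 - 1/33.5 = 0.07541 cm^-1, so d_i1 = 13.260 cm.
This image would form 13.260 cm past lens 1, i.e. 6.760 cm beyond lens 2, so it is a virtual object for lens 2: d_o2 = 6.5 - 13.260 = -6.760 cm.
Lens 2: 1/d_i2 = 1/f_2 - 1/d_o2 = 1/6.5 - 1/(-6.760) = 0.30177 cm^-1, so d_i2 = 3.314 cm.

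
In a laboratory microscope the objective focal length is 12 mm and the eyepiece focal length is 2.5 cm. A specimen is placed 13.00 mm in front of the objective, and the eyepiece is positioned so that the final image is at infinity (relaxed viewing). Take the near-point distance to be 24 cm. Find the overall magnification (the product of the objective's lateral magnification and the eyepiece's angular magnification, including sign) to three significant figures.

-115

Convert to cm: f_obj = 12 mm = 1.2 cm; d_o = 13.00 mm = 1.30 cm.
Objective: 1/d_i = 1/f_obj - 1/d_o = 1/1.2 - 1/1.30 = 0.06410 cm^-1, so d_i = 15.600 cm.
m_obj = -d_i/d_o = -15.600/1.30 = -12.000.
Eyepiece angular magnification (image at infinity): M_eye = D/f_e = 24/2.5 = 9.600.
Overall M = m_obj x M_eye = (-12.000)(9.600) = -115.20.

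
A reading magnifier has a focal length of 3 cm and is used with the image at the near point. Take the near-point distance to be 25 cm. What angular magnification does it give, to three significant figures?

M = 1 + D/f = 1 + 25/3 = 9.333.

9.33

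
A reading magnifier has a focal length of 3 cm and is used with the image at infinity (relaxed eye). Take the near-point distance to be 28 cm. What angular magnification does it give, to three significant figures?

M = D/f = 28/3 = 9.333.

9.33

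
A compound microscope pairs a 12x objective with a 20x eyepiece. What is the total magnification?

The overall magnification of a compound microscope is the product of the objective and eyepiece magnifications:
M = M_obj x M_eye = 12 x 20 = 240.

240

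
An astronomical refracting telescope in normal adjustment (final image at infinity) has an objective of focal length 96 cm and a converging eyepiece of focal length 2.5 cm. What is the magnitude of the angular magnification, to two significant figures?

38

|M| = f_obj/|f_eye| = 96/2.5 = 38.400.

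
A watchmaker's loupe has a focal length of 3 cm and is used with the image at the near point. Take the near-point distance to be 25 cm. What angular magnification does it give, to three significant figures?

M = 1 + D/f = 1 + 25/3 = 9.333.

9.33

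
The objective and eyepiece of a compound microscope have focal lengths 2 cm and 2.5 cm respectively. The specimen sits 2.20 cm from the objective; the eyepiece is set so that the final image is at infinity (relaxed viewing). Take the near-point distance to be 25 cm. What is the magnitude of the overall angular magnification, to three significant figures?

Objective: 1/d_i = 1/f_obj - 1/d_o = 1/2 - 1/2.20 = 0.04545 cm^-1, so d_i = 22.000 cm.
m_obj = -d_i/d_o = -22.000/2.20 = -10.000.
Eyepiece angular magnification (image at infinity): M_eye = D/f_e = 25/2.5 = 10.000.
Overall M = m_obj x M_eye = (-10.000)(10.000) = -100.00.
|M| = 100.00.

100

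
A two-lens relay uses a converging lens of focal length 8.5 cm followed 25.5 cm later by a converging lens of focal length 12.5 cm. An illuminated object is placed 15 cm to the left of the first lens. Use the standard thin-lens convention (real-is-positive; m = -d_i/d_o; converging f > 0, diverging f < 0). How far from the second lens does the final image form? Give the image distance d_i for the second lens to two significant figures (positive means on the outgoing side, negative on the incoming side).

First lens: d_i1 = 1/(1/8.5 - 1/15) = 19.615 cm.
Object distance for lens 2: d_o2 = 25.5 - 19.615 = 5.885 cm.
Second lens: d_i2 = 1/(1/12.5 - 1/(5.885)) = -11.119 cm.

-11 cm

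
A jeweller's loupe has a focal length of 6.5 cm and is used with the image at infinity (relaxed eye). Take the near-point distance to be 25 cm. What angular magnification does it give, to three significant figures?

3.85

M = D/f = 25/6.5 = 3.846.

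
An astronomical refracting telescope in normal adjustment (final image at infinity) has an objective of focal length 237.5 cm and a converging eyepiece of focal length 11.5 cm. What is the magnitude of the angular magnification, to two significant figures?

21

|M| = f_obj/|f_eye| = 237.5/11.5 = 20.652.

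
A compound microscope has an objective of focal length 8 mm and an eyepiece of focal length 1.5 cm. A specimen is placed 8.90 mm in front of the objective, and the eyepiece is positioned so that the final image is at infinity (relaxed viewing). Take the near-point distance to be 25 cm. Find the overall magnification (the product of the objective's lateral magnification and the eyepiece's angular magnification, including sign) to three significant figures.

Convert to cm: f_obj = 8 mm = 0.8 cm; d_o = 8.90 mm = 0.89 cm.
Objective: 1/d_i = 1/f_obj - 1/d_o = 1/0.8 - 1/0.89 = 0.12640 cm^-1, so d_i = 7.911 cm.
m_obj = -d_i/d_o = -7.911/0.89 = -8.889.
Eyepiece angular magnification (image at infinity): M_eye = D/f_e = 25/1.5 = 16.667.
Overall M = m_obj x M_eye = (-8.889)(16.667) = -148.15.

-148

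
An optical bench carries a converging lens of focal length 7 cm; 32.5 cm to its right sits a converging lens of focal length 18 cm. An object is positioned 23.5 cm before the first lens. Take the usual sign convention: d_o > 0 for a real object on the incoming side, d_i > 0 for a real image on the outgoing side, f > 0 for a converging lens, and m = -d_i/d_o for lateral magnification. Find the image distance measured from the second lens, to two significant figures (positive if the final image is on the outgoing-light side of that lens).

90 cm

Lens 1: 1/d_i1 = 1/f_1 - 1/d_o1 = 1/7 - 1/23.5 = 0.10030 cm^-1, so d_i1 = 9.970 cm.
The intermediate image is 9.970 cm to the right of lens 1, so d_o2 = L - d_i1 = 32.5 - 9.970 = 22.530 cm.
Lens 2: 1/d_i2 = 1/f_2 - 1/d_o2 = 1/18 - 1/(22.530) = 0.01117 cm^-1, so d_i2 = 89.518 cm.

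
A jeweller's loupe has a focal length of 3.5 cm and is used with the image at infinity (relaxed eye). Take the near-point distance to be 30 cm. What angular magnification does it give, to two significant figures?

8.6

M = D/f = 30/3.5 = 8.571.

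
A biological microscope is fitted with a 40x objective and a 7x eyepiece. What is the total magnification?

280

The overall magnification of a compound microscope is the product of the objective and eyepiece magnifications:
M = M_obj x M_eye = 40 x 7 = 280.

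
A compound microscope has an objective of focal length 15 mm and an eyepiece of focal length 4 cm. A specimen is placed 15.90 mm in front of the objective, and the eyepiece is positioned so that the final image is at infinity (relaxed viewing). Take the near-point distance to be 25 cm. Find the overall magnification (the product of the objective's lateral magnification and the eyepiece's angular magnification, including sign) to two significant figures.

-100

Convert to cm: f_obj = 15 mm = 1.5 cm; d_o = 15.90 mm = 1.59 cm.
Objective: 1/d_i = 1/f_obj - 1/d_o = 1/1.5 - 1/1.59 = 0.03774 cm^-1, so d_i = 26.500 cm.
m_obj = -d_i/d_o = -26.500/1.59 = -16.667.
Eyepiece angular magnification (image at infinity): M_eye = D/f_e = 25/4 = 6.250.
Overall M = m_obj x M_eye = (-16.667)(6.250) = -104.17.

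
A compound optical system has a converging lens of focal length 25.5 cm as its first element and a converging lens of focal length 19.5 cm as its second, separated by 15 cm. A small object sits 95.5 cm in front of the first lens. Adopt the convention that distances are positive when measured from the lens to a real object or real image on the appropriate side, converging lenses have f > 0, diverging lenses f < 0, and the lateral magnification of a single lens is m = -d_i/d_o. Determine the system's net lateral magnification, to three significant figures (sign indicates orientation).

-0.181

Applying the thin-lens equation to the first lens, 1/25.5 = 1/95.5 + 1/d_i1, which gives d_i1 = 34.789 cm.
Its lateral magnification is m_1 = -d_i1/d_o1 = -(34.789)/95.5 = -0.3643.
This image would form 34.789 cm past lens 1, i.e. 19.789 cm beyond lens 2, so it is a virtual object for lens 2: d_o2 = 15 - 34.789 = -19.789 cm.
Applying the thin-lens equation again with f_2 = 19.5 cm and d_o2 = -19.789 cm gives d_i2 = 9.822 cm.
m_2 = -(9.822)/(-19.789) = 0.4963.
Total m = m_1 x m_2 = (-0.3643)(0.4963) = -0.1808.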